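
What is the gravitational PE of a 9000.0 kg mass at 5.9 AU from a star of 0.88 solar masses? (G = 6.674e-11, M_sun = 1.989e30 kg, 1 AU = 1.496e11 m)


M = 0.88 * 1.989e30 kg = 1.75032e+30 kg; r = 5.9 AU * 1.496e11 m/AU = 8.8264e+11 m. U = -GM*m/r = -(6.674e-11 * 1.75032e+30 * 9000.0) / 8.8264e+11 = -1.191e+12

-1.191e+12 J


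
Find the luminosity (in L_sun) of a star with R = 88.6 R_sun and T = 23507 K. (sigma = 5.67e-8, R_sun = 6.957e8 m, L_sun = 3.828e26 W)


R = 88.6 * 6.957e8 m = 6.163902e+10 m. L = 4*pi*R^2*sigma*T^4 = 4*pi*(6.163902e+10)^2 * 5.67e-8 * 23507^4 = 8.26595816e+32 W. L/L_sun = 8.26595816e+32 / 3.828e26 = 2.159e+06

2.159e+06 L_sun


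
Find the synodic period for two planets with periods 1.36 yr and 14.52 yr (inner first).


1/P_syn = |1/P1 - 1/P2| = |1/1.36 - 1/14.52| => P_syn = 1.5005

1.5005 years


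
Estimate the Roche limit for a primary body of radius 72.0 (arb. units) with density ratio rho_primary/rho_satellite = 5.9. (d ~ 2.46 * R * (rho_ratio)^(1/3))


d_Roche = 2.46 * 72.0 * 5.9^(1/3) = 320.0503

320.0503


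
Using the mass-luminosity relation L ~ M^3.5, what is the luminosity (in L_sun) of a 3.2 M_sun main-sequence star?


L/L_sun = (M/M_sun)^3.5 = 3.2^3.5 = 58.6172

58.6172 L_sun


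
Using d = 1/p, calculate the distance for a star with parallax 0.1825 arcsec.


d = 1/p = 1/0.1825 = 5.4795

5.4795 pc


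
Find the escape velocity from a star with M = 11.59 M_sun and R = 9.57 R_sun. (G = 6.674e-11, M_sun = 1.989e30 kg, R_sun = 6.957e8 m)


M = 11.59 * 1.989e30 kg = 2.305251e+31 kg; R = 9.57 * 6.957e8 m = 6.657849e+09 m. v_esc = sqrt(2GM/R) = sqrt(2 * 6.674e-11 * 2.305251e+31 / 6.657849e+09) = 679829.863

679829.863 m/s


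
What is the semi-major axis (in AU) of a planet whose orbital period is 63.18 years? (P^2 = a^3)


a = P^(2/3) = 63.18^(2/3) = 15.863

15.863 AU


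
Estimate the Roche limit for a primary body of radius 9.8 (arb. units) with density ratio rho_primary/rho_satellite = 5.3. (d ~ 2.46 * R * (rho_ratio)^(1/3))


d_Roche = 2.46 * 9.8 * 5.3^(1/3) = 42.0326

42.0326


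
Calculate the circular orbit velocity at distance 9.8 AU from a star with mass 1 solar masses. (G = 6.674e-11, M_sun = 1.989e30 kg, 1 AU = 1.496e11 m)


v = sqrt(GM/r) = sqrt(6.674e-11 * 1.989e+30 / 1.466e+12) = 9515.501

9515.501 m/s


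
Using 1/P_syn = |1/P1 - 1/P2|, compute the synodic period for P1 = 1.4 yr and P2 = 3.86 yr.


1/P_syn = |1/P1 - 1/P2| = |1/1.4 - 1/3.86| => P_syn = 2.1967

2.1967 years


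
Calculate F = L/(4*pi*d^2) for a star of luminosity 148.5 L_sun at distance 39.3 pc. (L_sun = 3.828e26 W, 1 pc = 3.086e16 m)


F = L / (4*pi*d^2) = 5.685e+28 / (4*pi*(1.213e+18)^2) = 3.075e-09

3.075e-09 W/m^2


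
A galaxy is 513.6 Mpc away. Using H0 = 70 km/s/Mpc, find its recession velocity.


v = H0 * d = 70 * 513.6 = 35952.0

35952.0 km/s


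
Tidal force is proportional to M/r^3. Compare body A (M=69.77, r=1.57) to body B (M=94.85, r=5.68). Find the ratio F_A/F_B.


Ratio = (M1/r1^3) / (M2/r2^3) = (69.77/1.57^3) / (94.85/5.68^3) = 34.8319

34.8319


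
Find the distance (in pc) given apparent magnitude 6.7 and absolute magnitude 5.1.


d = 10^((m - M + 5)/5) = 10^((6.7 - 5.1 + 5)/5) = 20.893

20.893 pc


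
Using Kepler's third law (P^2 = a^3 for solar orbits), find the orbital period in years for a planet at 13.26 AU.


P = a^(3/2) = 13.26^1.5 = 48.2853

48.2853 years


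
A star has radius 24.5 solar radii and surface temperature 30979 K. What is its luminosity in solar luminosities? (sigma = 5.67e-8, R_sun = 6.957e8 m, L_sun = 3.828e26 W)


R = 24.5 * 6.957e8 m = 1.704465e+10 m. L = 4*pi*R^2*sigma*T^4 = 4*pi*(1.704465e+10)^2 * 5.67e-8 * 30979^4 = 1.906508198e+32 W. L/L_sun = 1.906508198e+32 / 3.828e26 = 498042.8938

498042.8938 L_sun


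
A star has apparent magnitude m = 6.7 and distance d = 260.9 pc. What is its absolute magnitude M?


M = m - 5*log10(d) + 5 = 6.7 - 5*log10(260.9) + 5 = -0.3824

-0.3824


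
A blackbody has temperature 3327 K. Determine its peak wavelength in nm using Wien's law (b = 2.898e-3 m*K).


lam_max = b / T = 2.898e-3 / 3327 = 8.711e-07 m = 871.055 nm

871.055 nm


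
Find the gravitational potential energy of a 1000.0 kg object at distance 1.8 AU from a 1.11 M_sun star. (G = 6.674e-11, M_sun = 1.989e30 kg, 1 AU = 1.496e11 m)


M = 1.11 * 1.989e30 kg = 2.20779e+30 kg; r = 1.8 AU * 1.496e11 m/AU = 2.6928e+11 m. U = -GM*m/r = -(6.674e-11 * 2.20779e+30 * 1000.0) / 2.6928e+11 = -5.472e+11

-5.472e+11 J


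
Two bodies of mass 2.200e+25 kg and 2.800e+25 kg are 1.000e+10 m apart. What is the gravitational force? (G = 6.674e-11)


F = G*m1*m2/r^2 = 6.674e-11 * 2.200e+25 * 2.800e+25 / (1.000e+10)^2 = 6.674e-11 * 6.160e+50 / 1.000e+20 = 4.111e+20

4.111e+20 N


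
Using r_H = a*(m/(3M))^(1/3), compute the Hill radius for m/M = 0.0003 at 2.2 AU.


r_H = a * (m/3M)^(1/3) = 2.2 * (0.0003/3)^(1/3) = 0.1021

0.1021 AU


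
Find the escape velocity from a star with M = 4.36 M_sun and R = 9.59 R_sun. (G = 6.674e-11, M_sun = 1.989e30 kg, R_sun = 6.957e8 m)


M = 4.36 * 1.989e30 kg = 8.67204e+30 kg; R = 9.59 * 6.957e8 m = 6.671763e+09 m. v_esc = sqrt(2GM/R) = sqrt(2 * 6.674e-11 * 8.67204e+30 / 6.671763e+09) = 416532.0559

416532.0559 m/s


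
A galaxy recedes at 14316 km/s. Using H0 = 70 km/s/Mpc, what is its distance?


d = v / H0 = 14316 / 70 = 204.5143

204.5143 Mpc


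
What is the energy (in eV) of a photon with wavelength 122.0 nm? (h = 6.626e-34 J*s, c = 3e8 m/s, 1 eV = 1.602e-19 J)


E = hc/lambda = 6.626e-34 * 3e8 / 1.220e-07 = 1.629e-18 J = 10.1707 eV

10.1707 eV


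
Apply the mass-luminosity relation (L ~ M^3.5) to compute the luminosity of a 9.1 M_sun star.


L/L_sun = (M/M_sun)^3.5 = 9.1^3.5 = 2273.2378

2273.2378 L_sun


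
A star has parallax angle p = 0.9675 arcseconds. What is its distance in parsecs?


d = 1/p = 1/0.9675 = 1.0336

1.0336 pc


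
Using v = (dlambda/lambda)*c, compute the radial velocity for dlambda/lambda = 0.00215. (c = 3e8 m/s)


v = (dlambda/lambda) * c = 0.00215 * 3e8 = 645000.0

645000.0 m/s


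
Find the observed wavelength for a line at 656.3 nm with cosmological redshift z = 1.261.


lam_obs = lam_emit * (1 + z) = 656.3 * (1 + 1.261) = 1483.8943

1483.8943 nm


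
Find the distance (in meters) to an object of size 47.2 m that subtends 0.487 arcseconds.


D = size / theta_rad, theta_rad = 0.487 * pi/(180*3600) = 2.361e-06, D = 1.999e+07

1.999e+07 m


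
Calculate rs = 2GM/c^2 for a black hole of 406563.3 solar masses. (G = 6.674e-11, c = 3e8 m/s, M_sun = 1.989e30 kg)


M = 406563.3 * 1.989e30 kg = 8.086544037e+35 kg. rs = 2GM/c^2 = 2 * 6.674e-11 * 8.086544037e+35 / (3e8)^2 = 1.199e+09

1.199e+09 m


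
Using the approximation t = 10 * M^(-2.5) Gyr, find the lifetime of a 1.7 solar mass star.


t = 10 * M^(-2.5) = 10 * 1.7^(-2.5) = 2.6539

2.6539 Gyr


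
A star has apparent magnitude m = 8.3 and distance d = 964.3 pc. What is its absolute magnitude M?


M = m - 5*log10(d) + 5 = 8.3 - 5*log10(964.3) + 5 = -1.6211

-1.6211


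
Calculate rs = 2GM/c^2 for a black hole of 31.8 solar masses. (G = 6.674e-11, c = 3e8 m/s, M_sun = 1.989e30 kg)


M = 31.8 * 1.989e30 kg = 6.32502e+31 kg. rs = 2GM/c^2 = 2 * 6.674e-11 * 6.32502e+31 / (3e8)^2 = 93807.0744

93807.0744 m


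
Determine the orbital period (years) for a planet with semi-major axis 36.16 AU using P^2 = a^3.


P = a^(3/2) = 36.16^1.5 = 217.4416

217.4416 years


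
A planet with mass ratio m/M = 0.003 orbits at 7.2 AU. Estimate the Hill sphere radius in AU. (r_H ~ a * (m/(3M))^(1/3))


r_H = a * (m/3M)^(1/3) = 7.2 * (0.003/3)^(1/3) = 0.72

0.72 AU


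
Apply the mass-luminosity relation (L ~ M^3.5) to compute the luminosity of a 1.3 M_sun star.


L/L_sun = (M/M_sun)^3.5 = 1.3^3.5 = 2.505

2.505 L_sun


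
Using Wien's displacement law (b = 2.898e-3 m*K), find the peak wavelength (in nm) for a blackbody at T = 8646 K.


lam_max = b / T = 2.898e-3 / 8646 = 3.352e-07 m = 335.1839 nm

335.1839 nm


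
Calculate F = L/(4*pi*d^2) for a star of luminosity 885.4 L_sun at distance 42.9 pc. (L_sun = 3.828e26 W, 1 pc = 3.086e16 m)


F = L / (4*pi*d^2) = 3.389e+29 / (4*pi*(1.324e+18)^2) = 1.539e-08

1.539e-08 W/m^2


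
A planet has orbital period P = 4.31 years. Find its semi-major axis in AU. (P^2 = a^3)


a = P^(2/3) = 4.31^(2/3) = 2.6484

2.6484 AU


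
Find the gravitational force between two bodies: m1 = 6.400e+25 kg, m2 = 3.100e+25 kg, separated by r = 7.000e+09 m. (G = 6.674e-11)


F = G*m1*m2/r^2 = 6.674e-11 * 6.400e+25 * 3.100e+25 / (7.000e+09)^2 = 6.674e-11 * 1.984e+51 / 4.900e+19 = 2.702e+21

2.702e+21 N


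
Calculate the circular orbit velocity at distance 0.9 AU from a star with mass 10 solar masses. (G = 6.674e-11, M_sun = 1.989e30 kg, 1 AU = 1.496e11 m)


v = sqrt(GM/r) = sqrt(6.674e-11 * 1.989e+31 / 1.346e+11) = 99294.0994

99294.0994 m/s


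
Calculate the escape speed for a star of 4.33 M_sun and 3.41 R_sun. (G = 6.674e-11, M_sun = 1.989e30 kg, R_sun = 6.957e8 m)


M = 4.33 * 1.989e30 kg = 8.61237e+30 kg; R = 3.41 * 6.957e8 m = 2.372337e+09 m. v_esc = sqrt(2GM/R) = sqrt(2 * 6.674e-11 * 8.61237e+30 / 2.372337e+09) = 696115.4094

696115.4094 m/s


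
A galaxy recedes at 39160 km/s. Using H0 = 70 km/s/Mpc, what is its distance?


d = v / H0 = 39160 / 70 = 559.4286

559.4286 Mpc


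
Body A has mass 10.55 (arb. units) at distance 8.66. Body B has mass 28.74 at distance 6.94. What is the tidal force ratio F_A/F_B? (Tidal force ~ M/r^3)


Ratio = (M1/r1^3) / (M2/r2^3) = (10.55/8.66^3) / (28.74/6.94^3) = 0.1889

0.1889


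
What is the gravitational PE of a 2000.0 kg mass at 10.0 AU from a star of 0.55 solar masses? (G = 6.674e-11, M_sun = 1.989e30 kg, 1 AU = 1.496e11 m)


M = 0.55 * 1.989e30 kg = 1.09395e+30 kg; r = 10.0 AU * 1.496e11 m/AU = 1.496e+12 m. U = -GM*m/r = -(6.674e-11 * 1.09395e+30 * 2000.0) / 1.496e+12 = -9.761e+10

-9.761e+10 J


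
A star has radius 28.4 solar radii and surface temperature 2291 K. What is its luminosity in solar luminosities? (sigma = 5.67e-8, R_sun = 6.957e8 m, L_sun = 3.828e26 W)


R = 28.4 * 6.957e8 m = 1.975788e+10 m. L = 4*pi*R^2*sigma*T^4 = 4*pi*(1.975788e+10)^2 * 5.67e-8 * 2291^4 = 7.662561381e+27 W. L/L_sun = 7.662561381e+27 / 3.828e26 = 20.0171

20.0171 L_sun


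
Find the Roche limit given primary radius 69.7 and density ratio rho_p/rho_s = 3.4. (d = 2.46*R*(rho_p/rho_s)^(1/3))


d_Roche = 2.46 * 69.7 * 3.4^(1/3) = 257.8265

257.8265


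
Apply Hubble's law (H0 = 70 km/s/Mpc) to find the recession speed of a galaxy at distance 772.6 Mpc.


v = H0 * d = 70 * 772.6 = 54082.0

54082.0 km/s


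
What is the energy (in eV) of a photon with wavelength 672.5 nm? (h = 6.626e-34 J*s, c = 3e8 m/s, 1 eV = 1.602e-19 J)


E = hc/lambda = 6.626e-34 * 3e8 / 6.725e-07 = 2.956e-19 J = 1.8451 eV

1.8451 eV


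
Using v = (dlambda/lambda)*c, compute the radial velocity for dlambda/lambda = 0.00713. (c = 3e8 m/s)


v = (dlambda/lambda) * c = 0.00713 * 3e8 = 2.139e+06

2.139e+06 m/s


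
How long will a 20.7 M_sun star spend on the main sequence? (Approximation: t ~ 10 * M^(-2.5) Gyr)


t = 10 * M^(-2.5) = 10 * 20.7^(-2.5) = 0.0051

0.0051 Gyr


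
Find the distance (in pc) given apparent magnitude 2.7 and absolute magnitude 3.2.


d = 10^((m - M + 5)/5) = 10^((2.7 - 3.2 + 5)/5) = 7.9433

7.9433 pc


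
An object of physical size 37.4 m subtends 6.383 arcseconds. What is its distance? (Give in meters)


D = size / theta_rad, theta_rad = 6.383 * pi/(180*3600) = 3.095e-05, D = 1.209e+06

1.209e+06 m


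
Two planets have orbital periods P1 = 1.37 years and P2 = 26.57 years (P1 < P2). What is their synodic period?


1/P_syn = |1/P1 - 1/P2| = |1/1.37 - 1/26.57| => P_syn = 1.4445

1.4445 years


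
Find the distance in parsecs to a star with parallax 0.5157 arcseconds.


d = 1/p = 1/0.5157 = 1.9391

1.9391 pc


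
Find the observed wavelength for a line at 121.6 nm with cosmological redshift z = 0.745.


lam_obs = lam_emit * (1 + z) = 121.6 * (1 + 0.745) = 212.192

212.192 nm


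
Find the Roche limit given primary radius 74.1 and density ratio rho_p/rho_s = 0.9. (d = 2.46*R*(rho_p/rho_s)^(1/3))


d_Roche = 2.46 * 74.1 * 0.9^(1/3) = 175.9952

175.9952


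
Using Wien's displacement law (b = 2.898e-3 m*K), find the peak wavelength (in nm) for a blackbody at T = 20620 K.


lam_max = b / T = 2.898e-3 / 20620 = 1.405e-07 m = 140.5432 nm

140.5432 nm


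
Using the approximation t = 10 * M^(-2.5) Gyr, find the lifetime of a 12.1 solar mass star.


t = 10 * M^(-2.5) = 10 * 12.1^(-2.5) = 0.0196

0.0196 Gyr


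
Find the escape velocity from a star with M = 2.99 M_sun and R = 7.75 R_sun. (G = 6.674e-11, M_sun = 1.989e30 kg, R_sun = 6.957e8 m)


M = 2.99 * 1.989e30 kg = 5.94711e+30 kg; R = 7.75 * 6.957e8 m = 5.391675e+09 m. v_esc = sqrt(2GM/R) = sqrt(2 * 6.674e-11 * 5.94711e+30 / 5.391675e+09) = 383706.5668

383706.5668 m/s


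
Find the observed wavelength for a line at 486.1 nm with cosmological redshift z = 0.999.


lam_obs = lam_emit * (1 + z) = 486.1 * (1 + 0.999) = 971.7139

971.7139 nm


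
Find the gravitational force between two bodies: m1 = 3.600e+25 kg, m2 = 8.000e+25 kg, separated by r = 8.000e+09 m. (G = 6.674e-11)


F = G*m1*m2/r^2 = 6.674e-11 * 3.600e+25 * 8.000e+25 / (8.000e+09)^2 = 6.674e-11 * 2.880e+51 / 6.400e+19 = 3.003e+21

3.003e+21 N


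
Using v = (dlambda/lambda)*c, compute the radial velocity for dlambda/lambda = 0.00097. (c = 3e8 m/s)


v = (dlambda/lambda) * c = 0.00097 * 3e8 = 291000.0

291000.0 m/s


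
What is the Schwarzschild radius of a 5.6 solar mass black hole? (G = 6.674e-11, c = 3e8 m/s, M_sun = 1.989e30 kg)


M = 5.6 * 1.989e30 kg = 1.11384e+31 kg. rs = 2GM/c^2 = 2 * 6.674e-11 * 1.11384e+31 / (3e8)^2 = 16519.4848

16519.4848 m


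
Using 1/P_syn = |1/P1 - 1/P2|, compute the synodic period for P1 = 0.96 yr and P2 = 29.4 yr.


1/P_syn = |1/P1 - 1/P2| = |1/0.96 - 1/29.4| => P_syn = 0.9924

0.9924 years


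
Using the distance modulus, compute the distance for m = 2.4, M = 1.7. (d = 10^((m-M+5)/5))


d = 10^((m - M + 5)/5) = 10^((2.4 - 1.7 + 5)/5) = 13.8038

13.8038 pc


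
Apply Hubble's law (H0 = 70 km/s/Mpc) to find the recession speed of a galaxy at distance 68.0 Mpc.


v = H0 * d = 70 * 68.0 = 4760.0

4760.0 km/s


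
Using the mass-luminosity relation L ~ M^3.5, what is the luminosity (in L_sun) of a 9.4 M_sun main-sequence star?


L/L_sun = (M/M_sun)^3.5 = 9.4^3.5 = 2546.5223

2546.5223 L_sun


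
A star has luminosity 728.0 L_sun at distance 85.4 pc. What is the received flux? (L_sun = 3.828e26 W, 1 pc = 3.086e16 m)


F = L / (4*pi*d^2) = 2.787e+29 / (4*pi*(2.635e+18)^2) = 3.193e-09

3.193e-09 W/m^2


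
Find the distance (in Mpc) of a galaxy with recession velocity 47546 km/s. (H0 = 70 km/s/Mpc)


d = v / H0 = 47546 / 70 = 679.2286

679.2286 Mpc


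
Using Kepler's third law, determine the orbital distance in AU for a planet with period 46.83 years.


a = P^(2/3) = 46.83^(2/3) = 12.9922

12.9922 AU


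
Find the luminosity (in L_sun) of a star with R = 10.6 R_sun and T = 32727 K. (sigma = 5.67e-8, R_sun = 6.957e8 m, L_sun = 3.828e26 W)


R = 10.6 * 6.957e8 m = 7.37442e+09 m. L = 4*pi*R^2*sigma*T^4 = 4*pi*(7.37442e+09)^2 * 5.67e-8 * 32727^4 = 4.445017202e+31 W. L/L_sun = 4.445017202e+31 / 3.828e26 = 116118.5267

116118.5267 L_sun


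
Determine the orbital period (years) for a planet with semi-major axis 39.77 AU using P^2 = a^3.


P = a^(3/2) = 39.77^1.5 = 250.8034

250.8034 years


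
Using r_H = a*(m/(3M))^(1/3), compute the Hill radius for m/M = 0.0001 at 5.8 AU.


r_H = a * (m/3M)^(1/3) = 5.8 * (0.0001/3)^(1/3) = 0.1867

0.1867 AU


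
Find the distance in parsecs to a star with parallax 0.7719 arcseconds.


d = 1/p = 1/0.7719 = 1.2955

1.2955 pc


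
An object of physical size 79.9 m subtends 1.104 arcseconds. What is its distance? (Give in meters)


D = size / theta_rad, theta_rad = 1.104 * pi/(180*3600) = 5.352e-06, D = 1.493e+07

1.493e+07 m


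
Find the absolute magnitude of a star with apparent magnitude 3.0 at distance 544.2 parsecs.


M = m - 5*log10(d) + 5 = 3.0 - 5*log10(544.2) + 5 = -5.6788

-5.6788


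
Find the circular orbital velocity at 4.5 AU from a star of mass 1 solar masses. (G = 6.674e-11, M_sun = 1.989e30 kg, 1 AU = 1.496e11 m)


v = sqrt(GM/r) = sqrt(6.674e-11 * 1.989e+30 / 6.732e+11) = 14042.3062

14042.3062 m/s


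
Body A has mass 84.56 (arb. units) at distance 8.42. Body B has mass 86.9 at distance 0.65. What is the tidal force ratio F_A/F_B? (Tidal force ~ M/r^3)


Ratio = (M1/r1^3) / (M2/r2^3) = (84.56/8.42^3) / (86.9/0.65^3) = 4.477e-04

4.477e-04


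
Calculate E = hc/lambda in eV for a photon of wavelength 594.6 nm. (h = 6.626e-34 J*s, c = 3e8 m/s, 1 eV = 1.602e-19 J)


E = hc/lambda = 6.626e-34 * 3e8 / 5.946e-07 = 3.343e-19 J = 2.0868 eV

2.0868 eV


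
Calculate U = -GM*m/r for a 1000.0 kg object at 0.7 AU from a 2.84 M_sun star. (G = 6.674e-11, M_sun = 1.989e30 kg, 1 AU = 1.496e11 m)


M = 2.84 * 1.989e30 kg = 5.64876e+30 kg; r = 0.7 AU * 1.496e11 m/AU = 1.0472e+11 m. U = -GM*m/r = -(6.674e-11 * 5.64876e+30 * 1000.0) / 1.0472e+11 = -3.600e+12

-3.600e+12 J


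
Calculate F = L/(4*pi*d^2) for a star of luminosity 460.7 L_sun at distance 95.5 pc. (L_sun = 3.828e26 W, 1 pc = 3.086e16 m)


F = L / (4*pi*d^2) = 1.764e+29 / (4*pi*(2.947e+18)^2) = 1.616e-09

1.616e-09 W/m^2


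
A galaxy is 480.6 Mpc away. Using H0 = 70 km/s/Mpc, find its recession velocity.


v = H0 * d = 70 * 480.6 = 33642.0

33642.0 km/s


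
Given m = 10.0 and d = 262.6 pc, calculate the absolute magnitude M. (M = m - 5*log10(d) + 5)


M = m - 5*log10(d) + 5 = 10.0 - 5*log10(262.6) + 5 = 2.9035

2.9035


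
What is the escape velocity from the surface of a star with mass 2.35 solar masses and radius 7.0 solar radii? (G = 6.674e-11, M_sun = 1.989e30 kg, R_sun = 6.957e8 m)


M = 2.35 * 1.989e30 kg = 4.67415e+30 kg; R = 7.0 * 6.957e8 m = 4.8699e+09 m. v_esc = sqrt(2GM/R) = sqrt(2 * 6.674e-11 * 4.67415e+30 / 4.8699e+09) = 357931.0711

357931.0711 m/s


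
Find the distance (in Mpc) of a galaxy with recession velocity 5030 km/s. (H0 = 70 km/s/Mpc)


d = v / H0 = 5030 / 70 = 71.8571

71.8571 Mpc


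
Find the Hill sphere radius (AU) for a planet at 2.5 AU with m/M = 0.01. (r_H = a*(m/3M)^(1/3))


r_H = a * (m/3M)^(1/3) = 2.5 * (0.01/3)^(1/3) = 0.3735

0.3735 AU


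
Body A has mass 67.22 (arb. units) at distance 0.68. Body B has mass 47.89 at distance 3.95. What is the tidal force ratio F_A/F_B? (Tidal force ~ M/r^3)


Ratio = (M1/r1^3) / (M2/r2^3) = (67.22/0.68^3) / (47.89/3.95^3) = 275.1175

275.1175


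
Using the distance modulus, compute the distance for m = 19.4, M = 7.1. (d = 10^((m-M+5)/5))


d = 10^((m - M + 5)/5) = 10^((19.4 - 7.1 + 5)/5) = 2884.0315

2884.0315 pc


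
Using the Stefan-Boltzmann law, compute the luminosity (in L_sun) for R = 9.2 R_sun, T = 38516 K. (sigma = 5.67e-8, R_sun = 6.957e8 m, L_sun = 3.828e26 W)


R = 9.2 * 6.957e8 m = 6.40044e+09 m. L = 4*pi*R^2*sigma*T^4 = 4*pi*(6.40044e+09)^2 * 5.67e-8 * 38516^4 = 6.423582355e+31 W. L/L_sun = 6.423582355e+31 / 3.828e26 = 167805.1817

167805.1817 L_sun


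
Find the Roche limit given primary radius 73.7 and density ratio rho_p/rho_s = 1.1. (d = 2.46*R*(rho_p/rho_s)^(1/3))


d_Roche = 2.46 * 73.7 * 1.1^(1/3) = 187.1544

187.1544


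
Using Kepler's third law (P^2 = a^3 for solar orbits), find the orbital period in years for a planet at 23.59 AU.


P = a^(3/2) = 23.59^1.5 = 114.5755

114.5755 years


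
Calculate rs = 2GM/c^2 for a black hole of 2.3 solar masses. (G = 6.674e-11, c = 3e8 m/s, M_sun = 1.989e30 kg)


M = 2.3 * 1.989e30 kg = 4.5747e+30 kg. rs = 2GM/c^2 = 2 * 6.674e-11 * 4.5747e+30 / (3e8)^2 = 6784.7884

6784.7884 m


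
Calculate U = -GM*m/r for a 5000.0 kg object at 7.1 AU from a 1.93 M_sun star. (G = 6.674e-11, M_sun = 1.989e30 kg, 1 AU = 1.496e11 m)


M = 1.93 * 1.989e30 kg = 3.83877e+30 kg; r = 7.1 AU * 1.496e11 m/AU = 1.06216e+12 m. U = -GM*m/r = -(6.674e-11 * 3.83877e+30 * 5000.0) / 1.06216e+12 = -1.206e+12

-1.206e+12 J


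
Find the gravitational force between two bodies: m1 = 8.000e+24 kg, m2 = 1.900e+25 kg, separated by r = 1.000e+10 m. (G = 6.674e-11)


F = G*m1*m2/r^2 = 6.674e-11 * 8.000e+24 * 1.900e+25 / (1.000e+10)^2 = 6.674e-11 * 1.520e+50 / 1.000e+20 = 1.014e+20

1.014e+20 N


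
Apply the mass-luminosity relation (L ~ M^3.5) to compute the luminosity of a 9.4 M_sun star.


L/L_sun = (M/M_sun)^3.5 = 9.4^3.5 = 2546.5223

2546.5223 L_sun


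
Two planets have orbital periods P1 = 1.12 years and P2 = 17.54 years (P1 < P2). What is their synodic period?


1/P_syn = |1/P1 - 1/P2| = |1/1.12 - 1/17.54| => P_syn = 1.1964

1.1964 years


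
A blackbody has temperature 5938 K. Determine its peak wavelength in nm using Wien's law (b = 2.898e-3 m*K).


lam_max = b / T = 2.898e-3 / 5938 = 4.880e-07 m = 488.0431 nm

488.0431 nm


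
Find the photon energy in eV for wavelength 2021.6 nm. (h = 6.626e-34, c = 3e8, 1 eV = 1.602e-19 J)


E = hc/lambda = 6.626e-34 * 3e8 / 2.022e-06 = 9.833e-20 J = 0.6138 eV

0.6138 eV


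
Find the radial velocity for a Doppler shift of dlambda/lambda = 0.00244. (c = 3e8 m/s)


v = (dlambda/lambda) * c = 0.00244 * 3e8 = 732000.0

732000.0 m/s


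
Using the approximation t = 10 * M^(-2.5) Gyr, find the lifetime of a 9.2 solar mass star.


t = 10 * M^(-2.5) = 10 * 9.2^(-2.5) = 0.039

0.039 Gyr


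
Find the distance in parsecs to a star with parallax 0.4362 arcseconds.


d = 1/p = 1/0.4362 = 2.2925

2.2925 pc


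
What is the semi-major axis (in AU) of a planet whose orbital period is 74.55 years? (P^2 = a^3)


a = P^(2/3) = 74.55^(2/3) = 17.7133

17.7133 AU


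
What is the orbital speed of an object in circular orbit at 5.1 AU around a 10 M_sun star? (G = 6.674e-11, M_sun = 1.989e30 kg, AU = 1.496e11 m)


v = sqrt(GM/r) = sqrt(6.674e-11 * 1.989e+31 / 7.630e+11) = 41711.865

41711.865 m/s


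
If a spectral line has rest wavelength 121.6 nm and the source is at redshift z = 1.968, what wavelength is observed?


lam_obs = lam_emit * (1 + z) = 121.6 * (1 + 1.968) = 360.9088

360.9088 nm


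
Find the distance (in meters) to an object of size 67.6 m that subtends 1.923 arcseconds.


D = size / theta_rad, theta_rad = 1.923 * pi/(180*3600) = 9.323e-06, D = 7.251e+06

7.251e+06 m


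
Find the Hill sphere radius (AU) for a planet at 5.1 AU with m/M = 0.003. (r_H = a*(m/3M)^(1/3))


r_H = a * (m/3M)^(1/3) = 5.1 * (0.003/3)^(1/3) = 0.51

0.51 AU


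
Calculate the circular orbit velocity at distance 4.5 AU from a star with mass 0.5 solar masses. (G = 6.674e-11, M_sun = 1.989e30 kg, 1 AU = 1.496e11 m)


v = sqrt(GM/r) = sqrt(6.674e-11 * 9.945e+29 / 6.732e+11) = 9929.4099

9929.4099 m/s


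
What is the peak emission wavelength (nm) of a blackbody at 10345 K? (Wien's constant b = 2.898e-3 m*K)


lam_max = b / T = 2.898e-3 / 10345 = 2.801e-07 m = 280.1353 nm

280.1353 nm


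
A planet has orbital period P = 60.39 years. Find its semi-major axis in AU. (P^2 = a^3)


a = P^(2/3) = 60.39^(2/3) = 15.3925

15.3925 AU


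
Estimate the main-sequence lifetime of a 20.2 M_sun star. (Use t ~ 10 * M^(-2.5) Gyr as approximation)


t = 10 * M^(-2.5) = 10 * 20.2^(-2.5) = 0.0055

0.0055 Gyr


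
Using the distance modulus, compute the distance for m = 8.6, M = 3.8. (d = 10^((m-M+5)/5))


d = 10^((m - M + 5)/5) = 10^((8.6 - 3.8 + 5)/5) = 91.2011

91.2011 pc


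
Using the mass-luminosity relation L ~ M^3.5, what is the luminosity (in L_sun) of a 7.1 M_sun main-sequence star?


L/L_sun = (M/M_sun)^3.5 = 7.1^3.5 = 953.6834

953.6834 L_sun


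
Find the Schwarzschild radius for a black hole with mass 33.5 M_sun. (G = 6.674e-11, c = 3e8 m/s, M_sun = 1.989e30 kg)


M = 33.5 * 1.989e30 kg = 6.66315e+31 kg. rs = 2GM/c^2 = 2 * 6.674e-11 * 6.66315e+31 / (3e8)^2 = 98821.918

98821.918 m


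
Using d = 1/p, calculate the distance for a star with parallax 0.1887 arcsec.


d = 1/p = 1/0.1887 = 5.2994

5.2994 pc


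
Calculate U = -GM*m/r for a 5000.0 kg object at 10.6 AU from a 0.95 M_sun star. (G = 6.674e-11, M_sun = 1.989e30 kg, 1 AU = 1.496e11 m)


M = 0.95 * 1.989e30 kg = 1.88955e+30 kg; r = 10.6 AU * 1.496e11 m/AU = 1.58576e+12 m. U = -GM*m/r = -(6.674e-11 * 1.88955e+30 * 5000.0) / 1.58576e+12 = -3.976e+11

-3.976e+11 J


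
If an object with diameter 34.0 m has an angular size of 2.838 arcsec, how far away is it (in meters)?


D = size / theta_rad, theta_rad = 2.838 * pi/(180*3600) = 1.376e-05, D = 2.471e+06

2.471e+06 m


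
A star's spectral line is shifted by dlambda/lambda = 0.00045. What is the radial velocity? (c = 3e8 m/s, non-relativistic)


v = (dlambda/lambda) * c = 0.00045 * 3e8 = 135000.0

135000.0 m/s


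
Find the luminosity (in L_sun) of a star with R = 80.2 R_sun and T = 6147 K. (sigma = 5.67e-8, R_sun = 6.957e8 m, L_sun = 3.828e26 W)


R = 80.2 * 6.957e8 m = 5.579514e+10 m. L = 4*pi*R^2*sigma*T^4 = 4*pi*(5.579514e+10)^2 * 5.67e-8 * 6147^4 = 3.166930398e+30 W. L/L_sun = 3.166930398e+30 / 3.828e26 = 8273.0679

8273.0679 L_sun


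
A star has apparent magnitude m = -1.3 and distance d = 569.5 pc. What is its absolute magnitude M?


M = m - 5*log10(d) + 5 = -1.3 - 5*log10(569.5) + 5 = -10.0775

-10.0775


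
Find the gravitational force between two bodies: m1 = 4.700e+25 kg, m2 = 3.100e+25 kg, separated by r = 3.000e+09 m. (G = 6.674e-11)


F = G*m1*m2/r^2 = 6.674e-11 * 4.700e+25 * 3.100e+25 / (3.000e+09)^2 = 6.674e-11 * 1.457e+51 / 9.000e+18 = 1.080e+22

1.080e+22 N


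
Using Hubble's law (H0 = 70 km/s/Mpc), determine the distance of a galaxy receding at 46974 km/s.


d = v / H0 = 46974 / 70 = 671.0571

671.0571 Mpc


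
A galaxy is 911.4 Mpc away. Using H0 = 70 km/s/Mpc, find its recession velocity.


v = H0 * d = 70 * 911.4 = 63798.0

63798.0 km/s


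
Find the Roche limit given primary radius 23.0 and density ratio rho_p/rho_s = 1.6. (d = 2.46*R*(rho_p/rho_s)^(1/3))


d_Roche = 2.46 * 23.0 * 1.6^(1/3) = 66.1764

66.1764


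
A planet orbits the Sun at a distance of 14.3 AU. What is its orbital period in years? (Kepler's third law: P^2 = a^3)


P = a^(3/2) = 14.3^1.5 = 54.0759

54.0759 years


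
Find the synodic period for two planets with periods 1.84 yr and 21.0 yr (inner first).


1/P_syn = |1/P1 - 1/P2| = |1/1.84 - 1/21.0| => P_syn = 2.0167

2.0167 years


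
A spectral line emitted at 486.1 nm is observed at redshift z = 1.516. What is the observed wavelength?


lam_obs = lam_emit * (1 + z) = 486.1 * (1 + 1.516) = 1223.0276

1223.0276 nm


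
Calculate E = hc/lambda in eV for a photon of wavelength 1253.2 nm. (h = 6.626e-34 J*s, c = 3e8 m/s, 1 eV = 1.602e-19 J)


E = hc/lambda = 6.626e-34 * 3e8 / 1.253e-06 = 1.586e-19 J = 0.9901 eV

0.9901 eV


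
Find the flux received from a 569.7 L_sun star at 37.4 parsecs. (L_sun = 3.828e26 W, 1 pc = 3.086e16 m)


F = L / (4*pi*d^2) = 2.181e+29 / (4*pi*(1.154e+18)^2) = 1.303e-08

1.303e-08 W/m^2


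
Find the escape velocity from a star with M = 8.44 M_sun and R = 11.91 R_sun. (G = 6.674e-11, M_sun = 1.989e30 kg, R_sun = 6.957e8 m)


M = 8.44 * 1.989e30 kg = 1.678716e+31 kg; R = 11.91 * 6.957e8 m = 8.285787e+09 m. v_esc = sqrt(2GM/R) = sqrt(2 * 6.674e-11 * 1.678716e+31 / 8.285787e+09) = 520031.716

520031.716 m/s


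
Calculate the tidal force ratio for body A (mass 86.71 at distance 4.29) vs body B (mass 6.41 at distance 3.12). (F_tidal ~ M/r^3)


Ratio = (M1/r1^3) / (M2/r2^3) = (86.71/4.29^3) / (6.41/3.12^3) = 5.2036

5.2036


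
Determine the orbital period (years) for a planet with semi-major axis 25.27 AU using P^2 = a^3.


P = a^(3/2) = 25.27^1.5 = 127.0305

127.0305 years


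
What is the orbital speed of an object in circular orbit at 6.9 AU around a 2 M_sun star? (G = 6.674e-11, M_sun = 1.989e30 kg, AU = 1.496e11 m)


v = sqrt(GM/r) = sqrt(6.674e-11 * 3.978e+30 / 1.032e+12) = 16037.4438

16037.4438 m/s


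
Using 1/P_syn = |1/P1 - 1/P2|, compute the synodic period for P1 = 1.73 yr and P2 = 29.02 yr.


1/P_syn = |1/P1 - 1/P2| = |1/1.73 - 1/29.02| => P_syn = 1.8397

1.8397 years


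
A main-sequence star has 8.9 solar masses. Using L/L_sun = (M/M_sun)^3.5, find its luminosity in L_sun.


L/L_sun = (M/M_sun)^3.5 = 8.9^3.5 = 2103.1247

2103.1247 L_sun


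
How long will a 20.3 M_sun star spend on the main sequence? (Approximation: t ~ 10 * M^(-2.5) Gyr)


t = 10 * M^(-2.5) = 10 * 20.3^(-2.5) = 0.0054

0.0054 Gyr


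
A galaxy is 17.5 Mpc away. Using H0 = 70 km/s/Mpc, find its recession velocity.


v = H0 * d = 70 * 17.5 = 1225.0

1225.0 km/s


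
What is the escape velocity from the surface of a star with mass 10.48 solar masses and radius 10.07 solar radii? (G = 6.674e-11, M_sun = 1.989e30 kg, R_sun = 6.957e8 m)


M = 10.48 * 1.989e30 kg = 2.084472e+31 kg; R = 10.07 * 6.957e8 m = 7.005699e+09 m. v_esc = sqrt(2GM/R) = sqrt(2 * 6.674e-11 * 2.084472e+31 / 7.005699e+09) = 630202.8965

630202.8965 m/s


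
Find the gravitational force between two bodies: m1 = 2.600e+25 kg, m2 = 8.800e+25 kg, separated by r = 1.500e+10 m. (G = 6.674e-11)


F = G*m1*m2/r^2 = 6.674e-11 * 2.600e+25 * 8.800e+25 / (1.500e+10)^2 = 6.674e-11 * 2.288e+51 / 2.250e+20 = 6.787e+20

6.787e+20 N


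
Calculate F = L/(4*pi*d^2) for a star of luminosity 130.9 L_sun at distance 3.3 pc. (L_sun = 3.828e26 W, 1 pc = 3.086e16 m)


F = L / (4*pi*d^2) = 5.011e+28 / (4*pi*(1.018e+17)^2) = 3.845e-07

3.845e-07 W/m^2


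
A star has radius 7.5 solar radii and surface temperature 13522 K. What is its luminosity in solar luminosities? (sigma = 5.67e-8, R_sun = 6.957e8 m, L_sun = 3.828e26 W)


R = 7.5 * 6.957e8 m = 5.21775e+09 m. L = 4*pi*R^2*sigma*T^4 = 4*pi*(5.21775e+09)^2 * 5.67e-8 * 13522^4 = 6.485197145e+29 W. L/L_sun = 6.485197145e+29 / 3.828e26 = 1694.1476

1694.1476 L_sun


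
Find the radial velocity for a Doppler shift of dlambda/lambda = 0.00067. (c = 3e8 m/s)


v = (dlambda/lambda) * c = 0.00067 * 3e8 = 201000.0

201000.0 m/s


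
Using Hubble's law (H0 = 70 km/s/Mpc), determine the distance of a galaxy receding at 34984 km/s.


d = v / H0 = 34984 / 70 = 499.7714

499.7714 Mpc


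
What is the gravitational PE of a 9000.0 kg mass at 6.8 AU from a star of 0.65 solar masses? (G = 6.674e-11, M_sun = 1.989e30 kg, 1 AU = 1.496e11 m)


M = 0.65 * 1.989e30 kg = 1.29285e+30 kg; r = 6.8 AU * 1.496e11 m/AU = 1.01728e+12 m. U = -GM*m/r = -(6.674e-11 * 1.29285e+30 * 9000.0) / 1.01728e+12 = -7.634e+11

-7.634e+11 J


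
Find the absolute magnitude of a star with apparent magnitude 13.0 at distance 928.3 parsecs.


M = m - 5*log10(d) + 5 = 13.0 - 5*log10(928.3) + 5 = 3.1616

3.1616


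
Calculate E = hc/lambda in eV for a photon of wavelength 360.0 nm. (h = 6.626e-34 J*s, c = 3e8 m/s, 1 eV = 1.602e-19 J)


E = hc/lambda = 6.626e-34 * 3e8 / 3.600e-07 = 5.522e-19 J = 3.4467 eV

3.4467 eV


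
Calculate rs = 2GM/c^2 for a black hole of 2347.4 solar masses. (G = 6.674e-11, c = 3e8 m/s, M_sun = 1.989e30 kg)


M = 2347.4 * 1.989e30 kg = 4.6689786e+33 kg. rs = 2GM/c^2 = 2 * 6.674e-11 * 4.6689786e+33 / (3e8)^2 = 6.925e+06

6.925e+06 m


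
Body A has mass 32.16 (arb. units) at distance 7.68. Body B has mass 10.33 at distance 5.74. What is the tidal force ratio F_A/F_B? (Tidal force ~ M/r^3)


Ratio = (M1/r1^3) / (M2/r2^3) = (32.16/7.68^3) / (10.33/5.74^3) = 1.2998

1.2998


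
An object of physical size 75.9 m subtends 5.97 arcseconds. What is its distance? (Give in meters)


D = size / theta_rad, theta_rad = 5.97 * pi/(180*3600) = 2.894e-05, D = 2.622e+06

2.622e+06 m


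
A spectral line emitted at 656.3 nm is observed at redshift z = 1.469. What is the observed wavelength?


lam_obs = lam_emit * (1 + z) = 656.3 * (1 + 1.469) = 1620.4047

1620.4047 nm


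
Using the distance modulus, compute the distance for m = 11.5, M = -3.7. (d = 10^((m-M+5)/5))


d = 10^((m - M + 5)/5) = 10^((11.5 - -3.7 + 5)/5) = 10964.782

10964.782 pc


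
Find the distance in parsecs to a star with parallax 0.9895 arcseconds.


d = 1/p = 1/0.9895 = 1.0106

1.0106 pc


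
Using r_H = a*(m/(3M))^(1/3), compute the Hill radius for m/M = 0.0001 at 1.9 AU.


r_H = a * (m/3M)^(1/3) = 1.9 * (0.0001/3)^(1/3) = 0.0611

0.0611 AU


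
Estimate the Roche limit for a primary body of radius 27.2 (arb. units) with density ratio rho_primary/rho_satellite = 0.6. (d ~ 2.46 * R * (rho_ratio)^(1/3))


d_Roche = 2.46 * 27.2 * 0.6^(1/3) = 56.4358

56.4358


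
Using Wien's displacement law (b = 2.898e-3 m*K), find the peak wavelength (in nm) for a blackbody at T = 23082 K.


lam_max = b / T = 2.898e-3 / 23082 = 1.256e-07 m = 125.5524 nm

125.5524 nm


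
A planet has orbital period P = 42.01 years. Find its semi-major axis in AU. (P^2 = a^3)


a = P^(2/3) = 42.01^(2/3) = 12.0847

12.0847 AU


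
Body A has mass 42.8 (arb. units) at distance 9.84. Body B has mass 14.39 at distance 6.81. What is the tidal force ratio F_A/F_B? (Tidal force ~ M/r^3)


Ratio = (M1/r1^3) / (M2/r2^3) = (42.8/9.84^3) / (14.39/6.81^3) = 0.9859

0.9859


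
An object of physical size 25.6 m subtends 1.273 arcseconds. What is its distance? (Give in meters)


D = size / theta_rad, theta_rad = 1.273 * pi/(180*3600) = 6.172e-06, D = 4.148e+06

4.148e+06 m


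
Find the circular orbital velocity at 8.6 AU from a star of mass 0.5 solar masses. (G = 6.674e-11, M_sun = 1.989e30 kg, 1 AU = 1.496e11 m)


v = sqrt(GM/r) = sqrt(6.674e-11 * 9.945e+29 / 1.287e+12) = 7182.58

7182.58 m/s


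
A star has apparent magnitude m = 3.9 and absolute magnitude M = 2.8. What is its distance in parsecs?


d = 10^((m - M + 5)/5) = 10^((3.9 - 2.8 + 5)/5) = 16.5959

16.5959 pc


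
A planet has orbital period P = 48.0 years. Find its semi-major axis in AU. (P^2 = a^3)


a = P^(2/3) = 48.0^(2/3) = 13.2077

13.2077 AU


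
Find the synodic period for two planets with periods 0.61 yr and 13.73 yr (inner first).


1/P_syn = |1/P1 - 1/P2| = |1/0.61 - 1/13.73| => P_syn = 0.6384

0.6384 years


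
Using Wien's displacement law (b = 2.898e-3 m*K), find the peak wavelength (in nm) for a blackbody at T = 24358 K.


lam_max = b / T = 2.898e-3 / 24358 = 1.190e-07 m = 118.9753 nm

118.9753 nm


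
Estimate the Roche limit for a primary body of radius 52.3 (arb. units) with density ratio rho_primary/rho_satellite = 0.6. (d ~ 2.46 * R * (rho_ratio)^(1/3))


d_Roche = 2.46 * 52.3 * 0.6^(1/3) = 108.5144

108.5144


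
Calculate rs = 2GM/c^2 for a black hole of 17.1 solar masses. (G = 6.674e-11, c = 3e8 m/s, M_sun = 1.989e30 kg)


M = 17.1 * 1.989e30 kg = 3.40119e+31 kg. rs = 2GM/c^2 = 2 * 6.674e-11 * 3.40119e+31 / (3e8)^2 = 50443.4268

50443.4268 m


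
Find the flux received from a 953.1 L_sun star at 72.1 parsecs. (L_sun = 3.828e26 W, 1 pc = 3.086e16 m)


F = L / (4*pi*d^2) = 3.648e+29 / (4*pi*(2.225e+18)^2) = 5.865e-09

5.865e-09 W/m^2


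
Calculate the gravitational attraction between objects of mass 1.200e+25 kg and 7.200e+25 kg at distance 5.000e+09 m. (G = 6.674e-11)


F = G*m1*m2/r^2 = 6.674e-11 * 1.200e+25 * 7.200e+25 / (5.000e+09)^2 = 6.674e-11 * 8.640e+50 / 2.500e+19 = 2.307e+21

2.307e+21 N


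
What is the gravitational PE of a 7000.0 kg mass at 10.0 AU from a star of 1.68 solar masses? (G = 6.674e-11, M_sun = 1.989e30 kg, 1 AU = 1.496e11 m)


M = 1.68 * 1.989e30 kg = 3.34152e+30 kg; r = 10.0 AU * 1.496e11 m/AU = 1.496e+12 m. U = -GM*m/r = -(6.674e-11 * 3.34152e+30 * 7000.0) / 1.496e+12 = -1.044e+12

-1.044e+12 J


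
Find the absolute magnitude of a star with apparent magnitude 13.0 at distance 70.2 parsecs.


M = m - 5*log10(d) + 5 = 13.0 - 5*log10(70.2) + 5 = 8.7683

8.7683


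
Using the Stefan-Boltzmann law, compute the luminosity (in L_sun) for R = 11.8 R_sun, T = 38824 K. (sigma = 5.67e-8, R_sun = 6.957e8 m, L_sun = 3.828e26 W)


R = 11.8 * 6.957e8 m = 8.20926e+09 m. L = 4*pi*R^2*sigma*T^4 = 4*pi*(8.20926e+09)^2 * 5.67e-8 * 38824^4 = 1.090942994e+32 W. L/L_sun = 1.090942994e+32 / 3.828e26 = 284990.3327

284990.3327 L_sun


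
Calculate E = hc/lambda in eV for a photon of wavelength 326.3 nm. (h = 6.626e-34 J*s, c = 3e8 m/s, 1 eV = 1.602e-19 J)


E = hc/lambda = 6.626e-34 * 3e8 / 3.263e-07 = 6.092e-19 J = 3.8027 eV

3.8027 eV


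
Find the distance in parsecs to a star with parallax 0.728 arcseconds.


d = 1/p = 1/0.728 = 1.3736

1.3736 pc


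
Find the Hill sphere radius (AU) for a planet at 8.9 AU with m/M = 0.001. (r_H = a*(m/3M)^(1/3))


r_H = a * (m/3M)^(1/3) = 8.9 * (0.001/3)^(1/3) = 0.6171

0.6171 AU


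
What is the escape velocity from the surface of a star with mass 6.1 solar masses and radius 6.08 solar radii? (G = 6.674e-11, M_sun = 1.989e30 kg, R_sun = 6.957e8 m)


M = 6.1 * 1.989e30 kg = 1.21329e+31 kg; R = 6.08 * 6.957e8 m = 4.229856e+09 m. v_esc = sqrt(2GM/R) = sqrt(2 * 6.674e-11 * 1.21329e+31 / 4.229856e+09) = 618767.6737

618767.6737 m/s


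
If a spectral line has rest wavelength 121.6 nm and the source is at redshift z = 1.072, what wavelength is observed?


lam_obs = lam_emit * (1 + z) = 121.6 * (1 + 1.072) = 251.9552

251.9552 nm


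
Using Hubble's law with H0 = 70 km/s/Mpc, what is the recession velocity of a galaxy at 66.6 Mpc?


v = H0 * d = 70 * 66.6 = 4662.0

4662.0 km/s


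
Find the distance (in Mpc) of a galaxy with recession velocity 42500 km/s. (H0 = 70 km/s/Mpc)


d = v / H0 = 42500 / 70 = 607.1429

607.1429 Mpc


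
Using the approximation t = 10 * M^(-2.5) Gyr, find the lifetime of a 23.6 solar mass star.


t = 10 * M^(-2.5) = 10 * 23.6^(-2.5) = 0.0037

0.0037 Gyr


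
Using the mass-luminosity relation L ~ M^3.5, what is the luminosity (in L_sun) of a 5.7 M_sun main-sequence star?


L/L_sun = (M/M_sun)^3.5 = 5.7^3.5 = 442.1422

442.1422 L_sun


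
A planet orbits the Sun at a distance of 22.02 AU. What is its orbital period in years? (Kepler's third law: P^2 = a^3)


P = a^(3/2) = 22.02^1.5 = 103.3299

103.3299 years


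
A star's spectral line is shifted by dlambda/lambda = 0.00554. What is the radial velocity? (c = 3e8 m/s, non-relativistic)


v = (dlambda/lambda) * c = 0.00554 * 3e8 = 1.662e+06

1.662e+06 m/s


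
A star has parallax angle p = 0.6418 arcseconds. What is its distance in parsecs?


d = 1/p = 1/0.6418 = 1.5581

1.5581 pc


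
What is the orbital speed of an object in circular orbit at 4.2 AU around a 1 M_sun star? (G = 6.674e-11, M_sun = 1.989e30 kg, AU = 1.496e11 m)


v = sqrt(GM/r) = sqrt(6.674e-11 * 1.989e+30 / 6.283e+11) = 14535.1678

14535.1678 m/s


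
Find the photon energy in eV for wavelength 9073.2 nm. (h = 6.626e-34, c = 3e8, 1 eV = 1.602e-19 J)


E = hc/lambda = 6.626e-34 * 3e8 / 9.073e-06 = 2.191e-20 J = 0.1368 eV

0.1368 eV


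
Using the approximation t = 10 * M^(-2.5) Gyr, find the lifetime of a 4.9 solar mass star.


t = 10 * M^(-2.5) = 10 * 4.9^(-2.5) = 0.1882

0.1882 Gyr


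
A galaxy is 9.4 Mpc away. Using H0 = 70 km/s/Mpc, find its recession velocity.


v = H0 * d = 70 * 9.4 = 658.0

658.0 km/s


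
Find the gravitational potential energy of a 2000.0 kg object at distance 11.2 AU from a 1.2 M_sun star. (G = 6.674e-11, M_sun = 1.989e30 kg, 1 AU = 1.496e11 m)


M = 1.2 * 1.989e30 kg = 2.3868e+30 kg; r = 11.2 AU * 1.496e11 m/AU = 1.67552e+12 m. U = -GM*m/r = -(6.674e-11 * 2.3868e+30 * 2000.0) / 1.67552e+12 = -1.901e+11

-1.901e+11 J
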